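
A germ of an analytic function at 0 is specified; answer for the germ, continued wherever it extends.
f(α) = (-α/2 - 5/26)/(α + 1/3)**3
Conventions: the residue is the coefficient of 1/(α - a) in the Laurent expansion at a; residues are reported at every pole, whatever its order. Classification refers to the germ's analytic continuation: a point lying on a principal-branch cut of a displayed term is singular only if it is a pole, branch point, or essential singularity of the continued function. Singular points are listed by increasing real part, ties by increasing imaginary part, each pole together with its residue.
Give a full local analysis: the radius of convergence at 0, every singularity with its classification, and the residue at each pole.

Radius of convergence at 0: 1/3.
At -1/3: a pole of order 3; residue 0.

Denominator factor (α + 1/3)^3: pole of order 3 at -1/3, modulus 1/3.
The radius of convergence is the smallest modulus among the singular points: 1/3.
At the order-3 pole -1/3 set g(α) = (α - (-1/3))^3*f(α) = -α/2 - 5/26.
Order-3 pole: residue = g''(a)/2; g''(-1/3) = 0, so the residue is 0.


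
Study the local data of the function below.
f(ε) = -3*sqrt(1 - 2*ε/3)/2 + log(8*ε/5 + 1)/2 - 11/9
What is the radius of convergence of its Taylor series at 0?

The radius of convergence is 5/8.

Branch term (1/2)*log(1 - ε/(-5/8)): its argument vanishes at ε = -5/8, a logarithmic branch point, modulus 5/8.
Branch term (-3/2)*sqrt(1 - ε/(3/2)): its argument vanishes at ε = 3/2, a square-root branch point, modulus 3/2.
The radius of convergence is the smallest modulus among the singular points: 5/8.


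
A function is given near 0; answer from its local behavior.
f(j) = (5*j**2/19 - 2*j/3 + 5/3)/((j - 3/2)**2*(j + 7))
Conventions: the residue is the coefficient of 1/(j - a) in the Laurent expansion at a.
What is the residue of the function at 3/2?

At the order-2 pole 3/2 set g(j) = (j - (3/2))^2*f(j) = (5*j**2/19 - 2*j/3 + 5/3)/(j + 7).
Order-2 pole: residue = g'(a); g'(3/2) = -49/16473, so the residue is -49/16473.

The residue is -49/16473.


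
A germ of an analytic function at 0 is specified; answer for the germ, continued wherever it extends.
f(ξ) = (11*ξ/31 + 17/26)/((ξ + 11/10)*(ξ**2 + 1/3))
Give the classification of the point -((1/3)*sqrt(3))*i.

The denominator factor ξ**2 + 1/3 vanishes at -((1/3)*sqrt(3))*i and appears to the power 1; the numerator there equals (17/26) - ((11/93)*sqrt(3))*i, nonzero, and no other factor vanishes.
Hence a pole whose order is the multiplicity, 1.

The point is a pole of order 1.


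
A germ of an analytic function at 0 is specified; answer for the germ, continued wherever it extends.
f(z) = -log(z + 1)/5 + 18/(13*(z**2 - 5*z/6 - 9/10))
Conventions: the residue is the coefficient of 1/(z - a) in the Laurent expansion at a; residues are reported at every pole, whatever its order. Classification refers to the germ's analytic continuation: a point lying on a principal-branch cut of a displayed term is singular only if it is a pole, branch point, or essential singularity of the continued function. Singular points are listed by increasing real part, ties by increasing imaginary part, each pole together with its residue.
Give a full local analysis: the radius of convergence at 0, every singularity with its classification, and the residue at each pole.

Radius of convergence at 0: -5/12 + (1/60)*sqrt(3865).
At -1: a logarithmic branch point.
At 5/12 - (1/60)*sqrt(3865): a pole of order 1; residue -(108/10049)*sqrt(3865).
At 5/12 + (1/60)*sqrt(3865): a pole of order 1; residue (108/10049)*sqrt(3865).

Denominator factor (z**2 - 5*z/6 - 9/10): discriminant 773/180, real irrational roots 5/12 + (1/60)*sqrt(3865) and 5/12 - (1/60)*sqrt(3865); poles of order 1, moduli 5/12 + (1/60)*sqrt(3865) and -5/12 + (1/60)*sqrt(3865).
Branch term (-1/5)*log(1 - z/(-1)): its argument vanishes at z = -1, a logarithmic branch point, modulus 1.
The radius of convergence is the smallest modulus among the singular points: -5/12 + (1/60)*sqrt(3865).
The branch term is analytic at 5/12 - (1/60)*sqrt(3865) and contributes nothing to the residue; only the rational part matters.
The factor z**2 - 5*z/6 - 9/10 splits as (z - a)(z - a') with a = 5/12 - (1/60)*sqrt(3865), a' = 5/12 + (1/60)*sqrt(3865). At the order-1 pole a set g(z) = (z - a)*(rational part) = [18/13] / (z - a').
Simple pole: residue = g(a) at a = 5/12 - (1/60)*sqrt(3865), which is -(108/10049)*sqrt(3865).
The branch term is analytic at 5/12 + (1/60)*sqrt(3865) and contributes nothing to the residue; only the rational part matters.
The factor z**2 - 5*z/6 - 9/10 splits as (z - a)(z - a') with a = 5/12 + (1/60)*sqrt(3865), a' = 5/12 - (1/60)*sqrt(3865). At the order-1 pole a set g(z) = (z - a)*(rational part) = [18/13] / (z - a').
Simple pole: residue = g(a) at a = 5/12 + (1/60)*sqrt(3865), which is (108/10049)*sqrt(3865).
List the singular points by increasing real part (a conjugate pair: the negative imaginary part first).


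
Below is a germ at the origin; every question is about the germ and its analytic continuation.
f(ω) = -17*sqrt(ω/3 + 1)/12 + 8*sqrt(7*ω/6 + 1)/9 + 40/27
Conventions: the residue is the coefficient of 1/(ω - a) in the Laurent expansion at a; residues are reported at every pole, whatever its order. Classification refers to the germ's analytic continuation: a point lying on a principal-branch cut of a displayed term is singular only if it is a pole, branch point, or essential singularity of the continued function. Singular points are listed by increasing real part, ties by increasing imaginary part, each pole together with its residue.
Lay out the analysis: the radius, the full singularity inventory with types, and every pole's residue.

Radius of convergence at 0: 6/7.
At -3: an algebraic (square-root) branch point.
At -6/7: an algebraic (square-root) branch point.

Branch term (-17/12)*sqrt(1 - ω/(-3)): its argument vanishes at ω = -3, a square-root branch point, modulus 3.
Branch term (8/9)*sqrt(1 - ω/(-6/7)): its argument vanishes at ω = -6/7, a square-root branch point, modulus 6/7.
The radius of convergence is the smallest modulus among the singular points: 6/7.
List the singular points by increasing real part (a conjugate pair: the negative imaginary part first).


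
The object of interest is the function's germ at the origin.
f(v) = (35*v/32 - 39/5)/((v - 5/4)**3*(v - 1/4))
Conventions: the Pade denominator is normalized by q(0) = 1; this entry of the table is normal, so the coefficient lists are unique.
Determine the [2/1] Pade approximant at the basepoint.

Taylor coefficients needed (expand at 0): a_0 = -9984/625, a_1 = -312488/3125, a_2 = -7124224/15625, a_3 = -29640448/15625.
Write the denominator as Q(v) = 1 + q1*v. Requiring Q*f - P = O(v^4) with deg P <= 2 kills the coefficients of v^3..v^3 in Q*f:
  v^3: a_3 + q1*a_2 = 0, i.e. -29640448/15625 + (-7124224/15625)*q1 = 0.
Solving this linear system: q1 = -115783/27829.
The numerator is Q*f truncated at degree 2: P0 = a_0 = -9984/625; P1 = a_1 + q1*a_0 = -2916341192/86965625; P2 = a_2 + q1*a_1 = -17356039176/434828125.

The Pade approximant has numerator coefficients [-9984/625, -2916341192/86965625, -17356039176/434828125]; denominator coefficients [1, -115783/27829].


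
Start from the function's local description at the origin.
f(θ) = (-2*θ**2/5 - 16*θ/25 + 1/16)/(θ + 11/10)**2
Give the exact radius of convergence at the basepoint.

Denominator factor (θ + 11/10)^2: pole of order 2 at -11/10, modulus 11/10.
The radius of convergence is the smallest modulus among the singular points: 11/10.

The radius of convergence is 11/10.


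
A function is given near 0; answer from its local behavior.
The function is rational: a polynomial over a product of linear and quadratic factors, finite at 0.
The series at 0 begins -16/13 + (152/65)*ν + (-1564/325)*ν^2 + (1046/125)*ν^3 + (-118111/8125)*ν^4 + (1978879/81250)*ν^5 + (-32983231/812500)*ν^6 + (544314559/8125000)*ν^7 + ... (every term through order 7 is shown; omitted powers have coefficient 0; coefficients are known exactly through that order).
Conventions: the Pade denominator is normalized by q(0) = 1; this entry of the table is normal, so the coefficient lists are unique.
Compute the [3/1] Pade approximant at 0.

The Pade approximant has numerator coefficients [-16/13, 17712/88387, -66288/88387, 720/88387]; denominator coefficients [1, 118111/67990].

Taylor coefficients needed (read off): a_0 = -16/13, a_1 = 152/65, a_2 = -1564/325, a_3 = 1046/125, a_4 = -118111/8125.
Write the denominator as Q(ν) = 1 + q1*ν. Requiring Q*f - P = O(ν^5) with deg P <= 3 kills the coefficients of ν^4..ν^4 in Q*f:
  ν^4: a_4 + q1*a_3 = 0, i.e. -118111/8125 + (1046/125)*q1 = 0.
Solving this linear system: q1 = 118111/67990.
The numerator is Q*f truncated at degree 3: P0 = a_0 = -16/13; P1 = a_1 + q1*a_0 = 17712/88387; P2 = a_2 + q1*a_1 = -66288/88387; P3 = a_3 + q1*a_2 = 720/88387.


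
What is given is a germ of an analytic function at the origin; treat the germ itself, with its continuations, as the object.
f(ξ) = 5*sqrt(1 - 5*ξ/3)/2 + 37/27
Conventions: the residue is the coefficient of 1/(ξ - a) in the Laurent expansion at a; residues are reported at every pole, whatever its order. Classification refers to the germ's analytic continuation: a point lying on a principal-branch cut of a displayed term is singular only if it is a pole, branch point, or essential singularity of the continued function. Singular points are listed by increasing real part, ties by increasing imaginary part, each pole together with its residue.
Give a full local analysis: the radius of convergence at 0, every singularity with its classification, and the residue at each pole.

Branch term (5/2)*sqrt(1 - ξ/(3/5)): its argument vanishes at ξ = 3/5, a square-root branch point, modulus 3/5.
The radius of convergence is the smallest modulus among the singular points: 3/5.

Radius of convergence at 0: 3/5.
At 3/5: an algebraic (square-root) branch point.


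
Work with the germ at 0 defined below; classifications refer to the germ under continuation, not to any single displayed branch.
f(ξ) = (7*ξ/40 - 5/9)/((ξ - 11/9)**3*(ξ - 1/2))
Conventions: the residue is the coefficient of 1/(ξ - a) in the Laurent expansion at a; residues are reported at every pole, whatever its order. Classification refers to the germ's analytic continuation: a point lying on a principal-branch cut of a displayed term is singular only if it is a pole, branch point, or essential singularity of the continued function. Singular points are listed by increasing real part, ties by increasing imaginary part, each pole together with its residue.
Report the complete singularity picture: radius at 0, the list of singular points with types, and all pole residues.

Denominator factor (ξ - 1/2): pole of order 1 at 1/2, modulus 1/2.
Denominator factor (ξ - 11/9)^3: pole of order 3 at 11/9, modulus 11/9.
The radius of convergence is the smallest modulus among the singular points: 1/2.
At the order-1 pole 1/2 set g(ξ) = (ξ - (1/2))*f(ξ) = (7*ξ/40 - 5/9)/(ξ - 11/9)**3.
Simple pole: residue = g(a) at a = 1/2, which is 27297/21970.
At the order-3 pole 11/9 set g(ξ) = (ξ - (11/9))^3*f(ξ) = (7*ξ/40 - 5/9)/(ξ - 1/2).
Order-3 pole: residue = g''(a)/2; g''(11/9) = -27297/10985, so the residue is -27297/21970.
List the singular points by increasing real part (a conjugate pair: the negative imaginary part first).

Radius of convergence at 0: 1/2.
At 1/2: a pole of order 1; residue 27297/21970.
At 11/9: a pole of order 3; residue -27297/21970.


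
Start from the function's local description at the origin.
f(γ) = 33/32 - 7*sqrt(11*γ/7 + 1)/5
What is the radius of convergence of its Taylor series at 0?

The radius of convergence is 7/11.

Branch term (-7/5)*sqrt(1 - γ/(-7/11)): its argument vanishes at γ = -7/11, a square-root branch point, modulus 7/11.
The radius of convergence is the smallest modulus among the singular points: 7/11.


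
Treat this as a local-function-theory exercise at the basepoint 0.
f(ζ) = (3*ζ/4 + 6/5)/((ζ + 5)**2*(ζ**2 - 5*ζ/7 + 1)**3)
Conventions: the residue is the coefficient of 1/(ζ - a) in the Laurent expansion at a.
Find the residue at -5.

The residue is -10633/136002726.

At the order-2 pole -5 set g(ζ) = (ζ - (-5))^2*f(ζ) = (3*ζ/4 + 6/5)/(ζ**2 - 5*ζ/7 + 1)**3.
Order-2 pole: residue = g'(a); g'(-5) = -10633/136002726, so the residue is -10633/136002726.


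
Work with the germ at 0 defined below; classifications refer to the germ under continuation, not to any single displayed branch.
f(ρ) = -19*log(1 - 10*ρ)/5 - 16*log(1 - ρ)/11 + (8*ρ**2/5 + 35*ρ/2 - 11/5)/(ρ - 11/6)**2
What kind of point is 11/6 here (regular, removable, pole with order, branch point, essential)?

The denominator factor ρ - 11/6 vanishes at 11/6 and appears to the power 2; the numerator there equals 6347/180, nonzero, and no other factor vanishes.
The branch terms are analytic at this point.
Hence a pole whose order is the multiplicity, 2.

The point is a pole of order 2.


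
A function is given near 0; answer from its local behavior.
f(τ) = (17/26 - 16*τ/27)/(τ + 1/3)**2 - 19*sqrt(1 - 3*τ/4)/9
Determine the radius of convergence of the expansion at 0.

Denominator factor (τ + 1/3)^2: pole of order 2 at -1/3, modulus 1/3.
Branch term (-19/9)*sqrt(1 - τ/(4/3)): its argument vanishes at τ = 4/3, a square-root branch point, modulus 4/3.
The radius of convergence is the smallest modulus among the singular points: 1/3.

The radius of convergence is 1/3.


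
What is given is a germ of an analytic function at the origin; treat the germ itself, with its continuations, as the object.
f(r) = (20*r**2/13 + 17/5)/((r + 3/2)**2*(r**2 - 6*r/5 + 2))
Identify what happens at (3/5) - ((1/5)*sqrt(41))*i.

The denominator factor r**2 - 6*r/5 + 2 vanishes at (3/5) - ((1/5)*sqrt(41))*i and appears to the power 1; the numerator there equals (93/65) - ((24/65)*sqrt(41))*i, nonzero, and no other factor vanishes.
Hence a pole whose order is the multiplicity, 1.

The point is a pole of order 1.


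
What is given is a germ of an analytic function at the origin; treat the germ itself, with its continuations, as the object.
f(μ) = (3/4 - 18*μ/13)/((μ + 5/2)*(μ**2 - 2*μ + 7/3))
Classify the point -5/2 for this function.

The point is a pole of order 1.

The denominator factor μ + 5/2 vanishes at -5/2 and appears to the power 1; the numerator there equals 219/52, nonzero, and no other factor vanishes.
Hence a pole whose order is the multiplicity, 1.


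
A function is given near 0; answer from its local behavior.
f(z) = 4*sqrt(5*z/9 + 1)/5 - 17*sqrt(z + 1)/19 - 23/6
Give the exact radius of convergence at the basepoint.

The radius of convergence is 1.

Branch term (4/5)*sqrt(1 - z/(-9/5)): its argument vanishes at z = -9/5, a square-root branch point, modulus 9/5.
Branch term (-17/19)*sqrt(1 - z/(-1)): its argument vanishes at z = -1, a square-root branch point, modulus 1.
The radius of convergence is the smallest modulus among the singular points: 1.


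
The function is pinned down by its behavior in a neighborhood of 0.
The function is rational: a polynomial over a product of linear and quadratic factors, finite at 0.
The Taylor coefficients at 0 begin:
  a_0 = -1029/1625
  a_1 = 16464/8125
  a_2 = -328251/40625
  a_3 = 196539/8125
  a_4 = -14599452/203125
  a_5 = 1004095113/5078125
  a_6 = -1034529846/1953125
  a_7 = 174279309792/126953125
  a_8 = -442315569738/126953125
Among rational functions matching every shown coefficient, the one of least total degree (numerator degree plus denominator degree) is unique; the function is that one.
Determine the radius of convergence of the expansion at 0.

No rational of total degree below 7 reproduces all 9 coefficients; solving the [0/7] Pade equations on them gives f(χ) = -3/(13*(χ - 1)*(χ**2 - χ - 5/7)**3), whose expansion matches every shown term.
Denominator factor (χ**2 - χ - 5/7)^3: discriminant 27/7, real irrational roots 1/2 + (3/14)*sqrt(21) and 1/2 - (3/14)*sqrt(21); poles of order 3, moduli 1/2 + (3/14)*sqrt(21) and -1/2 + (3/14)*sqrt(21).
Denominator factor (χ - 1): pole of order 1 at 1, modulus 1.
The radius of convergence is the smallest modulus among the singular points: -1/2 + (3/14)*sqrt(21).

The radius of convergence is -1/2 + (3/14)*sqrt(21).


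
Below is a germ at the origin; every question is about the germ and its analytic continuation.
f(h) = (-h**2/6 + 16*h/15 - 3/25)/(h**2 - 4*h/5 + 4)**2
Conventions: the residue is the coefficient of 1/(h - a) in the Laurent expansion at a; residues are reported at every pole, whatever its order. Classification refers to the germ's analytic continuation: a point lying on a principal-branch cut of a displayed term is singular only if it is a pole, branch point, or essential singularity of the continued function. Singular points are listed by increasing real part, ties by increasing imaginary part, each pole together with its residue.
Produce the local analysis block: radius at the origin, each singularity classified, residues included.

Radius of convergence at 0: 2.
At (2/5) - ((4/5)*sqrt(6))*i: a pole of order 2; residue -((5/1024)*sqrt(6))*i.
At (2/5) + ((4/5)*sqrt(6))*i: a pole of order 2; residue ((5/1024)*sqrt(6))*i.

Denominator factor (h**2 - 4*h/5 + 4)^2: discriminant -384/25, complex-conjugate roots (2/5) + ((4/5)*sqrt(6))*i and (2/5) - ((4/5)*sqrt(6))*i; poles of order 2, moduli 2 and 2.
The radius of convergence is the smallest modulus among the singular points: 2.
The factor h**2 - 4*h/5 + 4 splits as (h - a)(h - a') with a = (2/5) - ((4/5)*sqrt(6))*i, a' = (2/5) + ((4/5)*sqrt(6))*i. At the order-2 pole a set g(h) = (h - a)^2*f(h) = [-h**2/6 + 16*h/15 - 3/25] / (h - a')^2.
Order-2 pole: residue = g'(a); g'((2/5) - ((4/5)*sqrt(6))*i) = -((5/1024)*sqrt(6))*i, so the residue is -((5/1024)*sqrt(6))*i.
The factor h**2 - 4*h/5 + 4 splits as (h - a)(h - a') with a = (2/5) + ((4/5)*sqrt(6))*i, a' = (2/5) - ((4/5)*sqrt(6))*i. At the order-2 pole a set g(h) = (h - a)^2*f(h) = [-h**2/6 + 16*h/15 - 3/25] / (h - a')^2.
Order-2 pole: residue = g'(a); g'((2/5) + ((4/5)*sqrt(6))*i) = ((5/1024)*sqrt(6))*i, so the residue is ((5/1024)*sqrt(6))*i.
List the singular points by increasing real part (a conjugate pair: the negative imaginary part first).


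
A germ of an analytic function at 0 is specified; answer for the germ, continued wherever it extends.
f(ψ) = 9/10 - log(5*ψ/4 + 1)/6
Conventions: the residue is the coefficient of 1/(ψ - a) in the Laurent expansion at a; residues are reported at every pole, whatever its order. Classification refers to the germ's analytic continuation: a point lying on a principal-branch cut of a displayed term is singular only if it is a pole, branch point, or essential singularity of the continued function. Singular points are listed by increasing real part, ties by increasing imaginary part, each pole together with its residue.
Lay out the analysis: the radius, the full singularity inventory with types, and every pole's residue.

Radius of convergence at 0: 4/5.
At -4/5: a logarithmic branch point.

Branch term (-1/6)*log(1 - ψ/(-4/5)): its argument vanishes at ψ = -4/5, a logarithmic branch point, modulus 4/5.
The radius of convergence is the smallest modulus among the singular points: 4/5.


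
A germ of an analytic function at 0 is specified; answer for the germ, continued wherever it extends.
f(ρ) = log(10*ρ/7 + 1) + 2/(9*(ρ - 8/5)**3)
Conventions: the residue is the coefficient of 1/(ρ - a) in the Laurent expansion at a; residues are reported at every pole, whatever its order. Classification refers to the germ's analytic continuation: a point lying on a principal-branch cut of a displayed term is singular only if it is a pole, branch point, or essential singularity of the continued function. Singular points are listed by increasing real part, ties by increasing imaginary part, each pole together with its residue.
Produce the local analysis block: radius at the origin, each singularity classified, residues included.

Denominator factor (ρ - 8/5)^3: pole of order 3 at 8/5, modulus 8/5.
Branch term (1)*log(1 - ρ/(-7/10)): its argument vanishes at ρ = -7/10, a logarithmic branch point, modulus 7/10.
The radius of convergence is the smallest modulus among the singular points: 7/10.
The branch term is analytic at 8/5 and contributes nothing to the residue; only the rational part matters.
At the order-3 pole 8/5 set g(ρ) = (ρ - (8/5))^3*(rational part) = 2/9.
Order-3 pole: residue = g''(a)/2; g''(8/5) = 0, so the residue is 0.
List the singular points by increasing real part (a conjugate pair: the negative imaginary part first).

Radius of convergence at 0: 7/10.
At -7/10: a logarithmic branch point.
At 8/5: a pole of order 3; residue 0.


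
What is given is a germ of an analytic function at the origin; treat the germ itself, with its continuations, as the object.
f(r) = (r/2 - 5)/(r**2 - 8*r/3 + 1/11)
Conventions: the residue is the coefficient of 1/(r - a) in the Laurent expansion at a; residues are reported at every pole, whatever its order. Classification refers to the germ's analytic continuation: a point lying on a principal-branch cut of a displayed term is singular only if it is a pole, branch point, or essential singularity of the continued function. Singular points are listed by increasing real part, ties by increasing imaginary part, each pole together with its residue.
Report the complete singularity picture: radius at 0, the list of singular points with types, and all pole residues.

Radius of convergence at 0: 4/3 - (1/33)*sqrt(1837).
At 4/3 - (1/33)*sqrt(1837): a pole of order 1; residue 1/4 + (13/334)*sqrt(1837).
At 4/3 + (1/33)*sqrt(1837): a pole of order 1; residue 1/4 - (13/334)*sqrt(1837).

Denominator factor (r**2 - 8*r/3 + 1/11): discriminant 668/99, real irrational roots 4/3 + (1/33)*sqrt(1837) and 4/3 - (1/33)*sqrt(1837); poles of order 1, moduli 4/3 + (1/33)*sqrt(1837) and 4/3 - (1/33)*sqrt(1837).
The radius of convergence is the smallest modulus among the singular points: 4/3 - (1/33)*sqrt(1837).
The factor r**2 - 8*r/3 + 1/11 splits as (r - a)(r - a') with a = 4/3 - (1/33)*sqrt(1837), a' = 4/3 + (1/33)*sqrt(1837). At the order-1 pole a set g(r) = (r - a)*f(r) = [r/2 - 5] / (r - a').
Simple pole: residue = g(a) at a = 4/3 - (1/33)*sqrt(1837), which is 1/4 + (13/334)*sqrt(1837).
The factor r**2 - 8*r/3 + 1/11 splits as (r - a)(r - a') with a = 4/3 + (1/33)*sqrt(1837), a' = 4/3 - (1/33)*sqrt(1837). At the order-1 pole a set g(r) = (r - a)*f(r) = [r/2 - 5] / (r - a').
Simple pole: residue = g(a) at a = 4/3 + (1/33)*sqrt(1837), which is 1/4 - (13/334)*sqrt(1837).
List the singular points by increasing real part (a conjugate pair: the negative imaginary part first).


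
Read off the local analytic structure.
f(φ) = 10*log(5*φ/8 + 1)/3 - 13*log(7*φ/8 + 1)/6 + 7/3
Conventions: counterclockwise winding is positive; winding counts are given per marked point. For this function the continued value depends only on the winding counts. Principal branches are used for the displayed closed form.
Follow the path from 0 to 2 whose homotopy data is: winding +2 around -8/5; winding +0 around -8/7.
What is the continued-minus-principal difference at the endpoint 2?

The rational part is single-valued and drops out of the difference; each branch term changes only by its own monodromy.
(-13/6)*log(1 - φ/(-8/7)): winding 0 around -8/7, so this term returns to its principal value, contribution 0.
(10/3)*log(1 - φ/(-8/5)): each positive loop around -8/5 adds 2*pi*i to the log, so winding +2 contributes (10/3)*(2)*2*pi*i = (40/3)*pi*i.
Summing the contributions at φ = 2 gives (40/3)*pi*i.

Continued minus principal equals (40/3)*pi*i.


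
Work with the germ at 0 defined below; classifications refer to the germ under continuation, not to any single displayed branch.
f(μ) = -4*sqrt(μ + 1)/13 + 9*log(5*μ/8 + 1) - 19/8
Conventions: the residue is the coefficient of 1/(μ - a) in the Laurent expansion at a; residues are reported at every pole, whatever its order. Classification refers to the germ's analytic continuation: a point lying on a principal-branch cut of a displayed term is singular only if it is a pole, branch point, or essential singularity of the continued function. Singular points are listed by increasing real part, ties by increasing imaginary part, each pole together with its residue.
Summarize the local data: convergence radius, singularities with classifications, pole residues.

Branch term (-4/13)*sqrt(1 - μ/(-1)): its argument vanishes at μ = -1, a square-root branch point, modulus 1.
Branch term (9)*log(1 - μ/(-8/5)): its argument vanishes at μ = -8/5, a logarithmic branch point, modulus 8/5.
The radius of convergence is the smallest modulus among the singular points: 1.
List the singular points by increasing real part (a conjugate pair: the negative imaginary part first).

Radius of convergence at 0: 1.
At -8/5: a logarithmic branch point.
At -1: an algebraic (square-root) branch point.


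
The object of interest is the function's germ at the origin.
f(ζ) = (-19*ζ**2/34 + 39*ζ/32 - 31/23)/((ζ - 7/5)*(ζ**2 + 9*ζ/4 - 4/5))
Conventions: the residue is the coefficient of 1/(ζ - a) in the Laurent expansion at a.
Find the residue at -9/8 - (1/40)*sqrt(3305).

The residue is -522895/2696336 - (16143143/1782278096)*sqrt(3305).

The factor ζ**2 + 9*ζ/4 - 4/5 splits as (ζ - a)(ζ - a') with a = -9/8 - (1/40)*sqrt(3305), a' = -9/8 + (1/40)*sqrt(3305). At the order-1 pole a set g(ζ) = (ζ - a)*f(ζ) = [(-19*ζ**2/34 + 39*ζ/32 - 31/23)/(ζ - 7/5)] / (ζ - a').
Simple pole: residue = g(a) at a = -9/8 - (1/40)*sqrt(3305), which is -522895/2696336 - (16143143/1782278096)*sqrt(3305).


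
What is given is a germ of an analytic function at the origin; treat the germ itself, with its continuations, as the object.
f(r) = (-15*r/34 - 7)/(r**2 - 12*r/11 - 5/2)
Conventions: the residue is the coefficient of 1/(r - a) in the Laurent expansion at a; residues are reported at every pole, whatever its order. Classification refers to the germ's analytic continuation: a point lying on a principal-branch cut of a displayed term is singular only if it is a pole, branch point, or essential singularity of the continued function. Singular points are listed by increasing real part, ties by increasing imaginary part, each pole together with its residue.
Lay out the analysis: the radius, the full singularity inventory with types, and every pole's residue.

Denominator factor (r**2 - 12*r/11 - 5/2): discriminant 1354/121, real irrational roots 6/11 + (1/22)*sqrt(1354) and 6/11 - (1/22)*sqrt(1354); poles of order 1, moduli 6/11 + (1/22)*sqrt(1354) and -6/11 + (1/22)*sqrt(1354).
The radius of convergence is the smallest modulus among the singular points: -6/11 + (1/22)*sqrt(1354).
The factor r**2 - 12*r/11 - 5/2 splits as (r - a)(r - a') with a = 6/11 - (1/22)*sqrt(1354), a' = 6/11 + (1/22)*sqrt(1354). At the order-1 pole a set g(r) = (r - a)*f(r) = [-15*r/34 - 7] / (r - a').
Simple pole: residue = g(a) at a = 6/11 - (1/22)*sqrt(1354), which is -15/68 + (1/17)*sqrt(1354).
The factor r**2 - 12*r/11 - 5/2 splits as (r - a)(r - a') with a = 6/11 + (1/22)*sqrt(1354), a' = 6/11 - (1/22)*sqrt(1354). At the order-1 pole a set g(r) = (r - a)*f(r) = [-15*r/34 - 7] / (r - a').
Simple pole: residue = g(a) at a = 6/11 + (1/22)*sqrt(1354), which is -15/68 - (1/17)*sqrt(1354).
List the singular points by increasing real part (a conjugate pair: the negative imaginary part first).

Radius of convergence at 0: -6/11 + (1/22)*sqrt(1354).
At 6/11 - (1/22)*sqrt(1354): a pole of order 1; residue -15/68 + (1/17)*sqrt(1354).
At 6/11 + (1/22)*sqrt(1354): a pole of order 1; residue -15/68 - (1/17)*sqrt(1354).


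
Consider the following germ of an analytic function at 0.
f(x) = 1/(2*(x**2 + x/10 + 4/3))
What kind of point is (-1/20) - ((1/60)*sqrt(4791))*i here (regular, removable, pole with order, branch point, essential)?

The point is a pole of order 1.

The denominator factor x**2 + x/10 + 4/3 vanishes at (-1/20) - ((1/60)*sqrt(4791))*i and appears to the power 1; the numerator there equals 1/2, nonzero, and no other factor vanishes.
Hence a pole whose order is the multiplicity, 1.


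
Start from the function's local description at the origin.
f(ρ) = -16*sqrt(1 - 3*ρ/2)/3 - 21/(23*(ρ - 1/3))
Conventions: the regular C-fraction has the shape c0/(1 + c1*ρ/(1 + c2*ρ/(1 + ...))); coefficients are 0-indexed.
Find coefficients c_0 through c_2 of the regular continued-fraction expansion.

Taylor coefficients (expand at 0): a_0 = -179/69, a_1 = 281/23, a_2 = 1203/46.
c0 = a_0 = -179/69. Peel one level at a time: if S = 1 + c*ρ/S' with S'(0) = 1, then c is the ρ-coefficient of S and S' = c*ρ/(S - 1).
S_1 = c0/f = 1 + (843/179)*ρ + (2067309/64082)*ρ^2 + ...; c1 = 843/179.
S_2 = c1*ρ/(S_1 - 1) = 1 + (-689103/100598)*ρ + ...; c2 = -689103/100598.

The regular C-fraction coefficients are [-179/69, 843/179, -689103/100598].


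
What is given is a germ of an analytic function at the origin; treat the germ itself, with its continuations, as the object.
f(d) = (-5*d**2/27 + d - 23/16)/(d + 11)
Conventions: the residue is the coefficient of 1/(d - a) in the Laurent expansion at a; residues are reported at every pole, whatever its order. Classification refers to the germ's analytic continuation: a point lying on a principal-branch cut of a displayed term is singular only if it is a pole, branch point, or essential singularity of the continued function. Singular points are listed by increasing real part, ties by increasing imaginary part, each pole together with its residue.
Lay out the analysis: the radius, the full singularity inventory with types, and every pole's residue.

Radius of convergence at 0: 11.
At -11: a pole of order 1; residue -15053/432.

Denominator factor (d + 11): pole of order 1 at -11, modulus 11.
The radius of convergence is the smallest modulus among the singular points: 11.
At the order-1 pole -11 set g(d) = (d - (-11))*f(d) = -5*d**2/27 + d - 23/16.
Simple pole: residue = g(a) at a = -11, which is -15053/432.


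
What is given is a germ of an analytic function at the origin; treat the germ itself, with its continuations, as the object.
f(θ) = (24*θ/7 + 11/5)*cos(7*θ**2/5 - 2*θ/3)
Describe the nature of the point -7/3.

There is no denominator, hence no pole anywhere.
The factor cos(7*θ**2/5 - 2*θ/3) is entire.
So the germ continues analytically to -7/3.

The point is a regular point.


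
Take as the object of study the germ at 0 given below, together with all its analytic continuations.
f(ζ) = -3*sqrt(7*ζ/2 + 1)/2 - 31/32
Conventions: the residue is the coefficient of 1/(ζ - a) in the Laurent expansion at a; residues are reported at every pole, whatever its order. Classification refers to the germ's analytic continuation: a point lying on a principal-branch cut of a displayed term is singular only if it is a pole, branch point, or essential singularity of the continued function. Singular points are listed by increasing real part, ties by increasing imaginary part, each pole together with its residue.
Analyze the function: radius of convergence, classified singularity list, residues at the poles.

Branch term (-3/2)*sqrt(1 - ζ/(-2/7)): its argument vanishes at ζ = -2/7, a square-root branch point, modulus 2/7.
The radius of convergence is the smallest modulus among the singular points: 2/7.

Radius of convergence at 0: 2/7.
At -2/7: an algebraic (square-root) branch point.


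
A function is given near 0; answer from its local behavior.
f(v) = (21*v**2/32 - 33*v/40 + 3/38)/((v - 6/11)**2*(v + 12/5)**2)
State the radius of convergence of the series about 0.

The radius of convergence is 6/11.

Denominator factor (v + 12/5)^2: pole of order 2 at -12/5, modulus 12/5.
Denominator factor (v - 6/11)^2: pole of order 2 at 6/11, modulus 6/11.
The radius of convergence is the smallest modulus among the singular points: 6/11.


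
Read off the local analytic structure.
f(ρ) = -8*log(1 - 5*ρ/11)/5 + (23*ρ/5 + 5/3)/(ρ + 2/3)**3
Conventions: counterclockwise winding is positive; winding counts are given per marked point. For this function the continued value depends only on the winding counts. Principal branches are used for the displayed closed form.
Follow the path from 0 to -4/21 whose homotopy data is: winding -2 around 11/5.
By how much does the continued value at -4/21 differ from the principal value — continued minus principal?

Continued minus principal equals (32/5)*pi*i.

The rational part is single-valued and drops out of the difference; each branch term changes only by its own monodromy.
(-8/5)*log(1 - ρ/(11/5)): each positive loop around 11/5 adds 2*pi*i to the log, so winding -2 contributes (-8/5)*(-2)*2*pi*i = (32/5)*pi*i.
Summing the contributions at ρ = -4/21 gives (32/5)*pi*i.


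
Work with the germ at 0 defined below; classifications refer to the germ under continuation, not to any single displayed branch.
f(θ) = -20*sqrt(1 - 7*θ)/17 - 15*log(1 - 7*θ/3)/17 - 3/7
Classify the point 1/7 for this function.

The term (-20/17)*sqrt(1 - θ/(1/7)) has argument 1 - 1/7/(1/7) = 0 at 1/7: a square-root (algebraic, two-sheeted) branch point; the remaining terms are analytic or single-valued there.

The point is an algebraic (square-root) branch point.


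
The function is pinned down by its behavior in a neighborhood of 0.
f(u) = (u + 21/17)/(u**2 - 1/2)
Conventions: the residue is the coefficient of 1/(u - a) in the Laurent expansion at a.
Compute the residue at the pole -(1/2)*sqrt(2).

The factor u**2 - 1/2 splits as (u - a)(u - a') with a = -(1/2)*sqrt(2), a' = (1/2)*sqrt(2). At the order-1 pole a set g(u) = (u - a)*f(u) = [u + 21/17] / (u - a').
Simple pole: residue = g(a) at a = -(1/2)*sqrt(2), which is 1/2 - (21/34)*sqrt(2).

The residue is 1/2 - (21/34)*sqrt(2).


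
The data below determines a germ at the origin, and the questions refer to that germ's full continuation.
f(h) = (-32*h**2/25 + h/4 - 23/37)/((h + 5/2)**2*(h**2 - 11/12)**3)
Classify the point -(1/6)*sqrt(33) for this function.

The denominator factor h**2 - 11/12 vanishes at -(1/6)*sqrt(33) and appears to the power 3; the numerator there equals -4981/2775 - (1/24)*sqrt(33), nonzero, and no other factor vanishes.
Hence a pole whose order is the multiplicity, 3.

The point is a pole of order 3.


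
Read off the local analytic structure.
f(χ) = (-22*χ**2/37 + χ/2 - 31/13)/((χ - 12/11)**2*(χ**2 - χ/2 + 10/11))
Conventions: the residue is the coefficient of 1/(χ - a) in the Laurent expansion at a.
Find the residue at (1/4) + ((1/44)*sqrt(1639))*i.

The factor χ**2 - χ/2 + 10/11 splits as (χ - a)(χ - a') with a = (1/4) + ((1/44)*sqrt(1639))*i, a' = (1/4) - ((1/44)*sqrt(1639))*i. At the order-1 pole a set g(χ) = (χ - a)*f(χ) = [(-22*χ**2/37 + χ/2 - 31/13)/(χ - 12/11)**2] / (χ - a').
Simple pole: residue = g(a) at a = (1/4) + ((1/44)*sqrt(1639))*i, which is (-42879859/68001856) + ((2168925/10132276544)*sqrt(1639))*i.

The residue is (-42879859/68001856) + ((2168925/10132276544)*sqrt(1639))*i.


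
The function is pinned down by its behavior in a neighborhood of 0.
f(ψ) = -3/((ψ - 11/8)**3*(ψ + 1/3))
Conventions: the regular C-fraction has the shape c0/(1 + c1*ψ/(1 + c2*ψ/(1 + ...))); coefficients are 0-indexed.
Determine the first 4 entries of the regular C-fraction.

The regular C-fraction coefficients are [4608/1331, 9/11, 200/33, -1424/275].

Taylor coefficients (expand at 0): a_0 = 4608/1331, a_1 = -41472/14641, a_2 = 3138048/161051, a_3 = -79962624/1771561.
c0 = a_0 = 4608/1331. Peel one level at a time: if S = 1 + c*ψ/S' with S'(0) = 1, then c is the ψ-coefficient of S and S' = c*ψ/(S - 1).
S_1 = c0/f = 1 + (9/11)*ψ + (-600/121)*ψ^2 + ...; c1 = 9/11.
S_2 = c1*ψ/(S_1 - 1) = 1 + (200/33)*ψ + (11392/363)*ψ^2 + ...; c2 = 200/33.
S_3 = c2*ψ/(S_2 - 1) = 1 + (-1424/275)*ψ + ...; c3 = -1424/275.


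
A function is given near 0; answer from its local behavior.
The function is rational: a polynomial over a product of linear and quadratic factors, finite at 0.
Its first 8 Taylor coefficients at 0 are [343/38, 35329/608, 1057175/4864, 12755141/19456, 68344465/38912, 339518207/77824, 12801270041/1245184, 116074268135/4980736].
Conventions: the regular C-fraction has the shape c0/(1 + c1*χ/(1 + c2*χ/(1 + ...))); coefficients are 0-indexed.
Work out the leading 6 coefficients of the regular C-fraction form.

Taylor coefficients (read off): a_0 = 343/38, a_1 = 35329/608, a_2 = 1057175/4864, a_3 = 12755141/19456, a_4 = 68344465/38912, a_5 = 339518207/77824.
c0 = a_0 = 343/38. Peel one level at a time: if S = 1 + c*χ/S' with S'(0) = 1, then c is the χ-coefficient of S and S' = c*χ/(S - 1).
S_1 = c0/f = 1 + (-103/16)*χ + (31113/1792)*χ^2 + ...; c1 = -103/16.
S_2 = c1*χ/(S_1 - 1) = 1 + (31113/11536)*χ + (90115047/33269824)*χ^2 + ...; c2 = 31113/11536.
S_3 = c2*χ/(S_2 - 1) = 1 + (-10012783/9969988)*χ + (870323211/2676990176)*χ^2 + ...; c3 = -10012783/9969988.
S_4 = c3*χ/(S_3 - 1) = 1 + (89643290733/276913526648)*χ + (215233541049933/802046587240712)*χ^2 + ...; c4 = 89643290733/276913526648.
S_5 = c4*χ/(S_4 - 1) = 1 + (-8300257/10012783)*χ + ...; c5 = -8300257/10012783.

The regular C-fraction coefficients are [343/38, -103/16, 31113/11536, -10012783/9969988, 89643290733/276913526648, -8300257/10012783].


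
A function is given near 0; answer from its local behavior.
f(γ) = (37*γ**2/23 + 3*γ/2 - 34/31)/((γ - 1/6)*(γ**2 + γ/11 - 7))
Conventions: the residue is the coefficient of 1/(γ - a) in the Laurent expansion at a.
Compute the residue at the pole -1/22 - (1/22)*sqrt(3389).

The residue is 2933517/3928630 - (72192171/13314127070)*sqrt(3389).

The factor γ**2 + γ/11 - 7 splits as (γ - a)(γ - a') with a = -1/22 - (1/22)*sqrt(3389), a' = -1/22 + (1/22)*sqrt(3389). At the order-1 pole a set g(γ) = (γ - a)*f(γ) = [(37*γ**2/23 + 3*γ/2 - 34/31)/(γ - 1/6)] / (γ - a').
Simple pole: residue = g(a) at a = -1/22 - (1/22)*sqrt(3389), which is 2933517/3928630 - (72192171/13314127070)*sqrt(3389).


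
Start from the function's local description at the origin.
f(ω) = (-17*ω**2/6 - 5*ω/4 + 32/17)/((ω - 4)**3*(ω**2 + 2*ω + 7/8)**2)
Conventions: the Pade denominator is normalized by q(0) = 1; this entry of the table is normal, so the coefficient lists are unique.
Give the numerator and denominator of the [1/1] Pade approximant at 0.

Taylor coefficients needed (expand at 0): a_0 = -32/833, a_1 = 4019/23324, a_2 = -855499/1959216.
Write the denominator as Q(ω) = 1 + q1*ω. Requiring Q*f - P = O(ω^3) with deg P <= 1 kills the coefficients of ω^2..ω^2 in Q*f:
  ω^2: a_2 + q1*a_1 = 0, i.e. -855499/1959216 + (4019/23324)*q1 = 0.
Solving this linear system: q1 = 855499/337596.
The numerator is Q*f truncated at degree 1: P0 = a_0 = -32/833; P1 = a_1 + q1*a_0 = 21081115/281217468.

The Pade approximant has numerator coefficients [-32/833, 21081115/281217468]; denominator coefficients [1, 855499/337596].


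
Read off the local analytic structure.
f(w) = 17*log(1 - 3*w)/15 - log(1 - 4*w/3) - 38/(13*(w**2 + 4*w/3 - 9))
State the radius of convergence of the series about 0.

The radius of convergence is 1/3.

Denominator factor (w**2 + 4*w/3 - 9): discriminant 340/9, real irrational roots -2/3 + (1/3)*sqrt(85) and -2/3 - (1/3)*sqrt(85); poles of order 1, moduli -2/3 + (1/3)*sqrt(85) and 2/3 + (1/3)*sqrt(85).
Branch term (-1)*log(1 - w/(3/4)): its argument vanishes at w = 3/4, a logarithmic branch point, modulus 3/4.
Branch term (17/15)*log(1 - w/(1/3)): its argument vanishes at w = 1/3, a logarithmic branch point, modulus 1/3.
The radius of convergence is the smallest modulus among the singular points: 1/3.


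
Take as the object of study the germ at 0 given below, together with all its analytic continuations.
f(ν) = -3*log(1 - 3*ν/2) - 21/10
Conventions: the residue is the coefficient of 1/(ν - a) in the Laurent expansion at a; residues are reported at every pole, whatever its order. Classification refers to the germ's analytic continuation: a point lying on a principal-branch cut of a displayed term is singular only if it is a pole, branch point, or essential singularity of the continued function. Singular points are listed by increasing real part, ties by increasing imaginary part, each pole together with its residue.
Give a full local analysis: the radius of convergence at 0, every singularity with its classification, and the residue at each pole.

Branch term (-3)*log(1 - ν/(2/3)): its argument vanishes at ν = 2/3, a logarithmic branch point, modulus 2/3.
The radius of convergence is the smallest modulus among the singular points: 2/3.

Radius of convergence at 0: 2/3.
At 2/3: a logarithmic branch point.
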